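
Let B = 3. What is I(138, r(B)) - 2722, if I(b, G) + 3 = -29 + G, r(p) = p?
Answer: -2751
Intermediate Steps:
I(b, G) = -32 + G (I(b, G) = -3 + (-29 + G) = -32 + G)
I(138, r(B)) - 2722 = (-32 + 3) - 2722 = -29 - 2722 = -2751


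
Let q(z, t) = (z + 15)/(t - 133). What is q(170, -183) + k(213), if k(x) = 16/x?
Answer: -34349/67308 ≈ -0.51033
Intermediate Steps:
q(z, t) = (15 + z)/(-133 + t)
q(170, -183) + k(213) = (15 + 170)/(-133 - 183) + 16/213 = 185/(-316) + 16*(1/213) = -1/316*185 + 16/213 = -185/316 + 16/213 = -34349/67308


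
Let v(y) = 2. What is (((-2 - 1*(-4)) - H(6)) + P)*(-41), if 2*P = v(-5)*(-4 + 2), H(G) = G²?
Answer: 1476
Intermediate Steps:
P = -2 (P = (2*(-4 + 2))/2 = (2*(-2))/2 = (½)*(-4) = -2)
(((-2 - 1*(-4)) - H(6)) + P)*(-41) = (((-2 - 1*(-4)) - 1*6²) - 2)*(-41) = (((-2 + 4) - 1*36) - 2)*(-41) = ((2 - 36) - 2)*(-41) = (-34 - 2)*(-41) = -36*(-41) = 1476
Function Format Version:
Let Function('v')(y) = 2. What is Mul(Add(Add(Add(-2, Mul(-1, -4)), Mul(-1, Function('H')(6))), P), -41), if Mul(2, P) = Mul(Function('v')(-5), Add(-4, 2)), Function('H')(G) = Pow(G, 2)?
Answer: 1476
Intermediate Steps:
P = -2 (P = Mul(Rational(1, 2), Mul(2, Add(-4, 2))) = Mul(Rational(1, 2), Mul(2, -2)) = Mul(Rational(1, 2), -4) = -2)
Mul(Add(Add(Add(-2, Mul(-1, -4)), Mul(-1, Function('H')(6))), P), -41) = Mul(Add(Add(Add(-2, Mul(-1, -4)), Mul(-1, Pow(6, 2))), -2), -41) = Mul(Add(Add(Add(-2, 4), Mul(-1, 36)), -2), -41) = Mul(Add(Add(2, -36), -2), -41) = Mul(Add(-34, -2), -41) = Mul(-36, -41) = 1476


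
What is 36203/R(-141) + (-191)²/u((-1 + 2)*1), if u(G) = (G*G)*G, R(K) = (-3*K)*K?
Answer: 2175800080/59643 ≈ 36480.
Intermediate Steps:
R(K) = -3*K²
u(G) = G³ (u(G) = G²*G = G³)
36203/R(-141) + (-191)²/u((-1 + 2)*1) = 36203/((-3*(-141)²)) + (-191)²/(((-1 + 2)*1)³) = 36203/((-3*19881)) + 36481/((1*1)³) = 36203/(-59643) + 36481/(1³) = 36203*(-1/59643) + 36481/1 = -36203/59643 + 36481*1 = -36203/59643 + 36481 = 2175800080/59643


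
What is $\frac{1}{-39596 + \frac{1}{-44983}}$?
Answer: $- \frac{44983}{1781146869} \approx -2.5255 \cdot 10^{-5}$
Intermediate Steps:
$\frac{1}{-39596 + \frac{1}{-44983}} = \frac{1}{-39596 - \frac{1}{44983}} = \frac{1}{- \frac{1781146869}{44983}} = - \frac{44983}{1781146869}$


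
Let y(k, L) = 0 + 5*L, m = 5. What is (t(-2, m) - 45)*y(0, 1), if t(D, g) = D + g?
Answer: -210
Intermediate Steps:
y(k, L) = 5*L
(t(-2, m) - 45)*y(0, 1) = ((-2 + 5) - 45)*(5*1) = (3 - 45)*5 = -42*5 = -210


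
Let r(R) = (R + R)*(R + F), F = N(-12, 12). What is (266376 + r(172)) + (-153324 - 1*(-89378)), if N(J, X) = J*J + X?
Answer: 315262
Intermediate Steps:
N(J, X) = X + J² (N(J, X) = J² + X = X + J²)
F = 156 (F = 12 + (-12)² = 12 + 144 = 156)
r(R) = 2*R*(156 + R) (r(R) = (R + R)*(R + 156) = (2*R)*(156 + R) = 2*R*(156 + R))
(266376 + r(172)) + (-153324 - 1*(-89378)) = (266376 + 2*172*(156 + 172)) + (-153324 - 1*(-89378)) = (266376 + 2*172*328) + (-153324 + 89378) = (266376 + 112832) - 63946 = 379208 - 63946 = 315262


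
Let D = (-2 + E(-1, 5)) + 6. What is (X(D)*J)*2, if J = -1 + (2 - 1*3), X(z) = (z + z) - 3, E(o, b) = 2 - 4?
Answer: -4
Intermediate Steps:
E(o, b) = -2
D = 2 (D = (-2 - 2) + 6 = -4 + 6 = 2)
X(z) = -3 + 2*z (X(z) = 2*z - 3 = -3 + 2*z)
J = -2 (J = -1 + (2 - 3) = -1 - 1 = -2)
(X(D)*J)*2 = ((-3 + 2*2)*(-2))*2 = ((-3 + 4)*(-2))*2 = (1*(-2))*2 = -2*2 = -4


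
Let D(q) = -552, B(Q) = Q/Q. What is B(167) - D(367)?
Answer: 553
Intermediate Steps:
B(Q) = 1
B(167) - D(367) = 1 - 1*(-552) = 1 + 552 = 553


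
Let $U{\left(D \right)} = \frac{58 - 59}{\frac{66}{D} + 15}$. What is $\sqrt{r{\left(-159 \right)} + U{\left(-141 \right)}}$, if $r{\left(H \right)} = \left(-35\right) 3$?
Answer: $\frac{i \sqrt{49013446}}{683} \approx 10.25 i$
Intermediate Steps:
$r{\left(H \right)} = -105$
$U{\left(D \right)} = - \frac{1}{15 + \frac{66}{D}}$
$\sqrt{r{\left(-159 \right)} + U{\left(-141 \right)}} = \sqrt{-105 - - \frac{141}{66 + 15 \left(-141\right)}} = \sqrt{-105 - - \frac{141}{66 - 2115}} = \sqrt{-105 - - \frac{141}{-2049}} = \sqrt{-105 - \left(-141\right) \left(- \frac{1}{2049}\right)} = \sqrt{-105 - \frac{47}{683}} = \sqrt{- \frac{71762}{683}} = \frac{i \sqrt{49013446}}{683}$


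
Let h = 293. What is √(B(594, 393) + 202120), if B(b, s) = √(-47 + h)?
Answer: √(202120 + √246) ≈ 449.60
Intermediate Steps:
B(b, s) = √246 (B(b, s) = √(-47 + 293) = √246)
√(B(594, 393) + 202120) = √(√246 + 202120) = √(202120 + √246)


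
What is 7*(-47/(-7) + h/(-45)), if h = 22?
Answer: 1961/45 ≈ 43.578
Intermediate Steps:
7*(-47/(-7) + h/(-45)) = 7*(-47/(-7) + 22/(-45)) = 7*(-47*(-⅐) + 22*(-1/45)) = 7*(47/7 - 22/45) = 7*(1961/315) = 1961/45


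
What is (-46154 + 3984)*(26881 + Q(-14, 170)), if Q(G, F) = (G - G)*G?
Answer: -1133571770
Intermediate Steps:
Q(G, F) = 0 (Q(G, F) = 0*G = 0)
(-46154 + 3984)*(26881 + Q(-14, 170)) = (-46154 + 3984)*(26881 + 0) = -42170*26881 = -1133571770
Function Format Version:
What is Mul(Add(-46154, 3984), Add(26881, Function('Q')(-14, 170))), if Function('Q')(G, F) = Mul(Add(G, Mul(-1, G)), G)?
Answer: -1133571770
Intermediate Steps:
Function('Q')(G, F) = 0 (Function('Q')(G, F) = Mul(0, G) = 0)
Mul(Add(-46154, 3984), Add(26881, Function('Q')(-14, 170))) = Mul(Add(-46154, 3984), Add(26881, 0)) = Mul(-42170, 26881) = -1133571770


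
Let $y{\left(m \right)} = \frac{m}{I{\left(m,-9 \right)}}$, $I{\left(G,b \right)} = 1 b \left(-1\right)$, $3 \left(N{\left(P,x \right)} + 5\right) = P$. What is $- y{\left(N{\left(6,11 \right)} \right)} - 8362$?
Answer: $- \frac{25085}{3} \approx -8361.7$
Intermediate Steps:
$N{\left(P,x \right)} = -5 + \frac{P}{3}$
$I{\left(G,b \right)} = - b$ ($I{\left(G,b \right)} = b \left(-1\right) = - b$)
$y{\left(m \right)} = \frac{m}{9}$ ($y{\left(m \right)} = \frac{m}{\left(-1\right) \left(-9\right)} = \frac{m}{9}$)
$- y{\left(N{\left(6,11 \right)} \right)} - 8362 = - \frac{-5 + \frac{1}{3} \cdot 6}{9} - 8362 = - \frac{-5 + 2}{9} - 8362 = - \frac{-3}{9} - 8362 = \left(-1\right) \left(- \frac{1}{3}\right) - 8362 = \frac{1}{3} - 8362 = - \frac{25085}{3}$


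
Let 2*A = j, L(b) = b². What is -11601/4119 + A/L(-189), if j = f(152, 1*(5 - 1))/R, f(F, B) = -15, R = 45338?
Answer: -4175119210309/1482399448236 ≈ -2.8165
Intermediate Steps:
j = -15/45338 ≈ -0.00033085
A = -15/90676 (A = (½)*(-15/45338) = -15/90676 ≈ -0.00016542)
-11601/4119 + A/L(-189) = -11601/4119 - 15/(90676*((-189)²)) = -11601*1/4119 - 15/90676/35721 = -3867/1373 - 15/90676*1/35721 = -3867/1373 - 5/1079679132 = -4175119210309/1482399448236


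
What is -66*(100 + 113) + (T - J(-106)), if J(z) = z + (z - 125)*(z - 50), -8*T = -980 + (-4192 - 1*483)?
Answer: -394249/8 ≈ -49281.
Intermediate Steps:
T = 5655/8 (T = -(-980 + (-4192 - 1*483))/8 = -(-980 + (-4192 - 483))/8 = -(-980 - 4675)/8 = -⅛*(-5655) = 5655/8 ≈ 706.88)
J(z) = z + (-125 + z)*(-50 + z)
-66*(100 + 113) + (T - J(-106)) = -66*(100 + 113) + (5655/8 - (6250 + (-106)² - 174*(-106))) = -66*213 + (5655/8 - (6250 + 11236 + 18444)) = -14058 + (5655/8 - 1*35930) = -14058 + (5655/8 - 35930) = -14058 - 281785/8 = -394249/8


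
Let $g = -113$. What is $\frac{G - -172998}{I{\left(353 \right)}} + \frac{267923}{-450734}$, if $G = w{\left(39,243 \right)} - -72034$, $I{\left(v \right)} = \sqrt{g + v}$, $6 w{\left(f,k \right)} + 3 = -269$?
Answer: $- \frac{267923}{450734} + \frac{36748 \sqrt{15}}{9} \approx 15813.0$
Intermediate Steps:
$w{\left(f,k \right)} = - \frac{136}{3}$ ($w{\left(f,k \right)} = - \frac{1}{2} + \frac{1}{6} \left(-269\right) = - \frac{1}{2} - \frac{269}{6} = - \frac{136}{3}$)
$I{\left(v \right)} = \sqrt{-113 + v}$
$G = \frac{215966}{3}$ ($G = - \frac{136}{3} - -72034 = - \frac{136}{3} + 72034 = \frac{215966}{3} \approx 71989.0$)
$\frac{G - -172998}{I{\left(353 \right)}} + \frac{267923}{-450734} = \frac{\frac{215966}{3} - -172998}{\sqrt{-113 + 353}} + \frac{267923}{-450734} = \frac{\frac{215966}{3} + 172998}{\sqrt{240}} + 267923 \left(- \frac{1}{450734}\right) = \frac{734960}{3 \cdot 4 \sqrt{15}} - \frac{267923}{450734} = \frac{734960 \frac{\sqrt{15}}{60}}{3} - \frac{267923}{450734} = \frac{36748 \sqrt{15}}{9} - \frac{267923}{450734} = - \frac{267923}{450734} + \frac{36748 \sqrt{15}}{9}$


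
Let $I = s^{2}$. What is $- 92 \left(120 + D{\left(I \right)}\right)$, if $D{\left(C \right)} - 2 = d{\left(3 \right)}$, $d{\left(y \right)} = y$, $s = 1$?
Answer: $-11500$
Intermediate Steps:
$I = 1$ ($I = 1^{2} = 1$)
$D{\left(C \right)} = 5$ ($D{\left(C \right)} = 2 + 3 = 5$)
$- 92 \left(120 + D{\left(I \right)}\right) = - 92 \left(120 + 5\right) = \left(-92\right) 125 = -11500$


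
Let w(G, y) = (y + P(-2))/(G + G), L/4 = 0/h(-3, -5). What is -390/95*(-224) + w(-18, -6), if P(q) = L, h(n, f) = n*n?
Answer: 104851/114 ≈ 919.75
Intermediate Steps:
h(n, f) = n²
L = 0 (L = 4*(0/((-3)²)) = 4*(0/9) = 4*(0*(⅑)) = 4*0 = 0)
P(q) = 0
w(G, y) = y/(2*G) (w(G, y) = (y + 0)/(G + G) = y/((2*G)) = y*(1/(2*G)) = y/(2*G))
-390/95*(-224) + w(-18, -6) = -390/95*(-224) + (½)*(-6)/(-18) = -390*1/95*(-224) + (½)*(-6)*(-1/18) = -78/19*(-224) + ⅙ = 17472/19 + ⅙ = 104851/114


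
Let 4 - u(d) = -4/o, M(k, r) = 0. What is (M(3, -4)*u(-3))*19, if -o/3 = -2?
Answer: 0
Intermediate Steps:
o = 6 (o = -3*(-2) = 6)
u(d) = 14/3 (u(d) = 4 - (-4)/6 = 4 - 1*(-⅔) = 4 + ⅔ = 14/3)
(M(3, -4)*u(-3))*19 = (0*(14/3))*19 = 0*19 = 0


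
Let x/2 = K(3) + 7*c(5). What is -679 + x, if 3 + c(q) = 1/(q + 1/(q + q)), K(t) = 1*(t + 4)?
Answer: -35917/51 ≈ -704.25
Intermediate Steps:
K(t) = 4 + t (K(t) = 1*(4 + t) = 4 + t)
c(q) = -3 + 1/(q + 1/(2*q)) (c(q) = -3 + 1/(q + 1/(q + q)) = -3 + 1/(q + 1/(2*q)))
x = -1288/51 (x = 2*((4 + 3) + 7*((-3 - 6*5² + 2*5)/(1 + 2*5²))) = 2*(7 + 7*((-3 - 6*25 + 10)/(1 + 2*25))) = 2*(7 + 7*((-3 - 150 + 10)/(1 + 50))) = 2*(7 + 7*(-143/51)) = 2*(7 - 1001/51) = 2*(-644/51) = -1288/51 ≈ -25.255)
-679 + x = -679 - 1288/51 = -35917/51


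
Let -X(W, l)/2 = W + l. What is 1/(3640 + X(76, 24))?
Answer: 1/3440 ≈ 0.00029070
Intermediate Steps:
X(W, l) = -2*W - 2*l (X(W, l) = -2*(W + l) = -2*W - 2*l)
1/(3640 + X(76, 24)) = 1/(3640 + (-2*76 - 2*24)) = 1/(3640 + (-152 - 48)) = 1/(3640 - 200) = 1/3440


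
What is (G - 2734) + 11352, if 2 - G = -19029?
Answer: 27649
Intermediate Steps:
G = 19031 (G = 2 - 1*(-19029) = 2 + 19029 = 19031)
(G - 2734) + 11352 = (19031 - 2734) + 11352 = 16297 + 11352 = 27649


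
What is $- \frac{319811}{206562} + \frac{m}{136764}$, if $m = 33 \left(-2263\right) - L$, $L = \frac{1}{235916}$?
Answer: $- \frac{2326307721993599}{1110780814372848} \approx -2.0943$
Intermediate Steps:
$L = \frac{1}{235916} \approx 4.2388 \cdot 10^{-6}$
$m = - \frac{17617970965}{235916}$ ($m = 33 \left(-2263\right) - \frac{1}{235916} = -74679 - \frac{1}{235916} = - \frac{17617970965}{235916} \approx -74679.0$)
$- \frac{319811}{206562} + \frac{m}{136764} = - \frac{319811}{206562} - \frac{17617970965}{235916 \cdot 136764} = \left(-319811\right) \frac{1}{206562} - \frac{17617970965}{32264815824} = - \frac{319811}{206562} - \frac{17617970965}{32264815824} = - \frac{2326307721993599}{1110780814372848}$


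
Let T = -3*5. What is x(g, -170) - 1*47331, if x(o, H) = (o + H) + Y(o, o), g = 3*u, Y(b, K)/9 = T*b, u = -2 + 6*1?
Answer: -49109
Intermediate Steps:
T = -15
u = 4 (u = -2 + 6 = 4)
Y(b, K) = -135*b (Y(b, K) = 9*(-15*b) = -135*b)
g = 12 (g = 3*4 = 12)
x(o, H) = H - 134*o (x(o, H) = (o + H) - 135*o = (H + o) - 135*o = H - 134*o)
x(g, -170) - 1*47331 = (-170 - 134*12) - 1*47331 = (-170 - 1608) - 47331 = -1778 - 47331 = -49109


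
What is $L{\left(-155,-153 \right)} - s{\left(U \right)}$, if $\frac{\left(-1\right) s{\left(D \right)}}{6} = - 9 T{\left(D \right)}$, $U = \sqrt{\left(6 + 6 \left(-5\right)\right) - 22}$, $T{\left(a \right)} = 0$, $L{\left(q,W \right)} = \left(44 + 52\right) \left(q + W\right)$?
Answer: $-29568$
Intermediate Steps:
$L{\left(q,W \right)} = 96 W + 96 q$ ($L{\left(q,W \right)} = 96 \left(W + q\right) = 96 W + 96 q$)
$U = i \sqrt{46}$ ($U = \sqrt{\left(6 - 30\right) - 22} = \sqrt{-24 - 22} = \sqrt{-46} = i \sqrt{46} \approx 6.7823 i$)
$s{\left(D \right)} = 0$ ($s{\left(D \right)} = - 6 \left(\left(-9\right) 0\right) = \left(-6\right) 0 = 0$)
$L{\left(-155,-153 \right)} - s{\left(U \right)} = \left(96 \left(-153\right) + 96 \left(-155\right)\right) - 0 = \left(-14688 - 14880\right) + 0 = -29568 + 0 = -29568$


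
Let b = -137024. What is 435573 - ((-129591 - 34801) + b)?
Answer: 736989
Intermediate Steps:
435573 - ((-129591 - 34801) + b) = 435573 - ((-129591 - 34801) - 137024) = 435573 - (-164392 - 137024) = 435573 - 1*(-301416) = 435573 + 301416 = 736989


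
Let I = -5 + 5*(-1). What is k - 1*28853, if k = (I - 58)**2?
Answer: -24229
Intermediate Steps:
I = -10 (I = -5 - 5 = -10)
k = 4624 (k = (-10 - 58)**2 = (-68)**2 = 4624)
k - 1*28853 = 4624 - 1*28853 = 4624 - 28853 = -24229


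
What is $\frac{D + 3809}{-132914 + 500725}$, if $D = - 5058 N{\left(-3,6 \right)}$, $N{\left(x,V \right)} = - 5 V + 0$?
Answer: $\frac{155549}{367811} \approx 0.4229$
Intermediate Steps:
$N{\left(x,V \right)} = - 5 V$
$D = 151740$ ($D = - 5058 \left(\left(-5\right) 6\right) = \left(-5058\right) \left(-30\right) = 151740$)
$\frac{D + 3809}{-132914 + 500725} = \frac{151740 + 3809}{-132914 + 500725} = \frac{155549}{367811}$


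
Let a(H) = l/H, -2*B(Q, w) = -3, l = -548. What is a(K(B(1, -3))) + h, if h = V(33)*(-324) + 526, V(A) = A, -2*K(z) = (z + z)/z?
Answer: -9618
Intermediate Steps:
B(Q, w) = 3/2 (B(Q, w) = -½*(-3) = 3/2)
K(z) = -1 (K(z) = -(z + z)/(2*z) = -2*z/(2*z) = -½*2 = -1)
a(H) = -548/H
h = -10166 (h = 33*(-324) + 526 = -10692 + 526 = -10166)
a(K(B(1, -3))) + h = -548/(-1) - 10166 = -548*(-1) - 10166 = 548 - 10166 = -9618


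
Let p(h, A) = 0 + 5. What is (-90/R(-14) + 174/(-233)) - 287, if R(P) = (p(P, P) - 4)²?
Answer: -88015/233 ≈ -377.75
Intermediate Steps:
p(h, A) = 5
R(P) = 1 (R(P) = (5 - 4)² = 1² = 1)
(-90/R(-14) + 174/(-233)) - 287 = (-90/1 + 174/(-233)) - 287 = (-90*1 + 174*(-1/233)) - 287 = (-90 - 174/233) - 287 = -21144/233 - 287 = -88015/233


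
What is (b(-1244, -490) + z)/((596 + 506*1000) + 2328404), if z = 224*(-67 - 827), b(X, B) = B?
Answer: -14339/202500 ≈ -0.070810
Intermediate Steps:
z = -200256 (z = 224*(-894) = -200256)
(b(-1244, -490) + z)/((596 + 506*1000) + 2328404) = (-490 - 200256)/((596 + 506*1000) + 2328404) = -200746/((596 + 506000) + 2328404) = -200746/(506596 + 2328404) = -200746/2835000 = -200746*1/2835000 = -14339/202500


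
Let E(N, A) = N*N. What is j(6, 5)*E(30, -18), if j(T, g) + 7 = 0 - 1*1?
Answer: -7200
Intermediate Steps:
E(N, A) = N²
j(T, g) = -8 (j(T, g) = -7 + (0 - 1*1) = -7 + (0 - 1) = -7 - 1 = -8)
j(6, 5)*E(30, -18) = -8*30² = -8*900 = -7200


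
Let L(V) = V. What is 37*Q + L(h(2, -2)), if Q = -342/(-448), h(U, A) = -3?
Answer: 5655/224 ≈ 25.246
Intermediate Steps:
Q = 171/224 (Q = -342*(-1/448) = 171/224 ≈ 0.76339)
37*Q + L(h(2, -2)) = 37*(171/224) - 3 = 6327/224 - 3 = 5655/224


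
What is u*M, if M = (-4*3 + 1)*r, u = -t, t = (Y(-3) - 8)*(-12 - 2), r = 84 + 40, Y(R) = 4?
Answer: 76384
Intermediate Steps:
r = 124
t = 56 (t = (4 - 8)*(-12 - 2) = -4*(-14) = 56)
u = -56 (u = -1*56 = -56)
M = -1364 (M = (-4*3 + 1)*124 = (-12 + 1)*124 = -11*124 = -1364)
u*M = -56*(-1364) = 76384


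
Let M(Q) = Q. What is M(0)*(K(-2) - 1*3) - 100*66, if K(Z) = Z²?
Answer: -6600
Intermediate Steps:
M(0)*(K(-2) - 1*3) - 100*66 = 0*((-2)² - 1*3) - 100*66 = 0*(4 - 3) - 6600 = 0*1 - 6600 = 0 - 6600 = -6600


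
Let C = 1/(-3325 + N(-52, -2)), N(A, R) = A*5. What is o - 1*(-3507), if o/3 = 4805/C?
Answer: -51674268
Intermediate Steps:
N(A, R) = 5*A
C = -1/3585 (C = 1/(-3325 + 5*(-52)) = 1/(-3325 - 260) = 1/(-3585) = -1/3585 ≈ -0.00027894)
o = -51677775 (o = 3*(4805/(-1/3585)) = 3*(4805*(-3585)) = 3*(-17225925) = -51677775)
o - 1*(-3507) = -51677775 - 1*(-3507) = -51677775 + 3507 = -51674268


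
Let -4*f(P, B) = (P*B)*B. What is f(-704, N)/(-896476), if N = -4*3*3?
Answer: -57024/224119 ≈ -0.25444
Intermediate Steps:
N = -36 (N = -12*3 = -36)
f(P, B) = -P*B**2/4 (f(P, B) = -P*B*B/4 = -B*P*B/4 = -P*B**2/4)
f(-704, N)/(-896476) = -1/4*(-704)*(-36)**2/(-896476) = -1/4*(-704)*1296*(-1/896476) = 228096*(-1/896476) = -57024/224119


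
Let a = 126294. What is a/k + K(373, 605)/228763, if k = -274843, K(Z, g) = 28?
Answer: -28883698718/62873909209 ≈ -0.45939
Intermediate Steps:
a/k + K(373, 605)/228763 = 126294/(-274843) + 28/228763 = 126294*(-1/274843) + 28*(1/228763) = -126294/274843 + 28/228763 = -28883698718/62873909209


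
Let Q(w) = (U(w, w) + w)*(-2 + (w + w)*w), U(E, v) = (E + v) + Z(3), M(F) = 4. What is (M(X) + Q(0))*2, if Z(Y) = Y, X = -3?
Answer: -4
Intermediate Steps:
U(E, v) = 3 + E + v (U(E, v) = (E + v) + 3 = 3 + E + v)
Q(w) = (-2 + 2*w²)*(3 + 3*w) (Q(w) = ((3 + w + w) + w)*(-2 + (w + w)*w) = ((3 + 2*w) + w)*(-2 + (2*w)*w) = (3 + 3*w)*(-2 + 2*w²) = (-2 + 2*w²)*(3 + 3*w))
(M(X) + Q(0))*2 = (4 + (-6 - 6*0 + 6*0² + 6*0³))*2 = (4 + (-6 + 0 + 6*0 + 6*0))*2 = (4 + (-6 + 0 + 0 + 0))*2 = (4 - 6)*2 = -2*2 = -4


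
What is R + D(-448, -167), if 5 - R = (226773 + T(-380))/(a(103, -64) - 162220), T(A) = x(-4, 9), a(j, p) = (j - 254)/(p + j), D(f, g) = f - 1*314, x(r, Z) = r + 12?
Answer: -4780490908/6326731 ≈ -755.60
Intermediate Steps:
x(r, Z) = 12 + r
D(f, g) = -314 + f (D(f, g) = f - 314 = -314 + f)
a(j, p) = (-254 + j)/(j + p)
T(A) = 8 (T(A) = 12 - 4 = 8)
R = 40478114/6326731 (R = 5 - (226773 + 8)/((-254 + 103)/(103 - 64) - 162220) = 5 - 226781/(-151/39 - 162220) = 5 - 226781/(-6326731/39) = 5 - 226781*(-39)/6326731 = 5 - 1*(-8844459/6326731) = 5 + 8844459/6326731 = 40478114/6326731 ≈ 6.3979)
R + D(-448, -167) = 40478114/6326731 + (-314 - 448) = 40478114/6326731 - 762 = -4780490908/6326731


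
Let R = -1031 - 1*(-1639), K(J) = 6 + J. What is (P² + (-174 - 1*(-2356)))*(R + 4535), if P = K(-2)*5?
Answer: 13279226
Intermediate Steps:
R = 608 (R = -1031 + 1639 = 608)
P = 20 (P = (6 - 2)*5 = 4*5 = 20)
(P² + (-174 - 1*(-2356)))*(R + 4535) = (20² + (-174 - 1*(-2356)))*(608 + 4535) = (400 + (-174 + 2356))*5143 = (400 + 2182)*5143 = 2582*5143 = 13279226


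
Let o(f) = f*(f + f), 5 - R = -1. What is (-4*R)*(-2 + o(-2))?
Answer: -144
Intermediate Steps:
R = 6 (R = 5 - 1*(-1) = 5 + 1 = 6)
o(f) = 2*f² (o(f) = f*(2*f) = 2*f²)
(-4*R)*(-2 + o(-2)) = (-4*6)*(-2 + 2*(-2)²) = -24*(-2 + 2*4) = -24*(-2 + 8) = -24*6 = -144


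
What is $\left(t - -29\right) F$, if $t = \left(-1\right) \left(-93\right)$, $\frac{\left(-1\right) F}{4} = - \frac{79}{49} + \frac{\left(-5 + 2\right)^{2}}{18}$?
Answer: $\frac{26596}{49} \approx 542.78$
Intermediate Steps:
$F = \frac{218}{49}$ ($F = - 4 \left(- \frac{79}{49} + \frac{\left(-5 + 2\right)^{2}}{18}\right) = - 4 \left(\left(-79\right) \frac{1}{49} + \left(-3\right)^{2} \cdot \frac{1}{18}\right) = - 4 \left(- \frac{79}{49} + 9 \cdot \frac{1}{18}\right) = - 4 \left(- \frac{79}{49} + \frac{1}{2}\right) = \left(-4\right) \left(- \frac{109}{98}\right) = \frac{218}{49} \approx 4.449$)
$t = 93$
$\left(t - -29\right) F = \left(93 - -29\right) \frac{218}{49} = \left(93 + \left(-35 + 64\right)\right) \frac{218}{49} = \left(93 + 29\right) \frac{218}{49} = 122 \cdot \frac{218}{49} = \frac{26596}{49}$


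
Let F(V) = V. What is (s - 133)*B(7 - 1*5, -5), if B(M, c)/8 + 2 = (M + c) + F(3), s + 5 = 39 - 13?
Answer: 1792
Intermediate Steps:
s = 21 (s = -5 + (39 - 13) = -5 + 26 = 21)
B(M, c) = 8 + 8*M + 8*c (B(M, c) = -16 + 8*((M + c) + 3) = -16 + 8*(3 + M + c) = -16 + (24 + 8*M + 8*c) = 8 + 8*M + 8*c)
(s - 133)*B(7 - 1*5, -5) = (21 - 133)*(8 + 8*(7 - 1*5) + 8*(-5)) = -112*(8 + 8*(7 - 5) - 40) = -112*(8 + 8*2 - 40) = -112*(8 + 16 - 40) = -112*(-16) = 1792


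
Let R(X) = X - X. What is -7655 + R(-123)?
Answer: -7655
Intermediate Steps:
R(X) = 0
-7655 + R(-123) = -7655 + 0 = -7655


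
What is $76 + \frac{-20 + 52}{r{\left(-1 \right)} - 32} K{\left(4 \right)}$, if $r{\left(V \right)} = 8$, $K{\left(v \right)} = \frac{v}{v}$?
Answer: $\frac{224}{3} \approx 74.667$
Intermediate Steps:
$K{\left(v \right)} = 1$
$76 + \frac{-20 + 52}{r{\left(-1 \right)} - 32} K{\left(4 \right)} = 76 + \frac{-20 + 52}{8 - 32} \cdot 1 = 76 + \frac{32}{-24} \cdot 1 = 76 + 32 \left(- \frac{1}{24}\right) 1 = 76 - \frac{4}{3} = \frac{224}{3}$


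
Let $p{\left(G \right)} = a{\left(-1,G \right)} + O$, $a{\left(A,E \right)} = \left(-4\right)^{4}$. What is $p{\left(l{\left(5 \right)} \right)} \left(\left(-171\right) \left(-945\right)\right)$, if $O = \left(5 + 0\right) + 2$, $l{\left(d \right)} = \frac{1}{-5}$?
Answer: $42499485$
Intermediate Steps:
$l{\left(d \right)} = - \frac{1}{5}$
$a{\left(A,E \right)} = 256$
$O = 7$ ($O = 5 + 2 = 7$)
$p{\left(G \right)} = 263$ ($p{\left(G \right)} = 256 + 7 = 263$)
$p{\left(l{\left(5 \right)} \right)} \left(\left(-171\right) \left(-945\right)\right) = 263 \left(\left(-171\right) \left(-945\right)\right) = 263 \cdot 161595 = 42499485$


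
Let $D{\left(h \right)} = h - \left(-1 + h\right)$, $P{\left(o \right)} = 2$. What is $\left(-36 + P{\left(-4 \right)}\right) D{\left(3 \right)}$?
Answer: $-34$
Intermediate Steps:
$D{\left(h \right)} = 1$
$\left(-36 + P{\left(-4 \right)}\right) D{\left(3 \right)} = \left(-36 + 2\right) 1 = \left(-34\right) 1 = -34$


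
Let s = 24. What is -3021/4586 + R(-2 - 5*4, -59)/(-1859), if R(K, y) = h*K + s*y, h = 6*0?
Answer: 877737/8525374 ≈ 0.10296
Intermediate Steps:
h = 0
R(K, y) = 24*y (R(K, y) = 0*K + 24*y = 0 + 24*y = 24*y)
-3021/4586 + R(-2 - 5*4, -59)/(-1859) = -3021/4586 + (24*(-59))/(-1859) = -3021*1/4586 - 1416*(-1/1859) = -3021/4586 + 1416/1859 = 877737/8525374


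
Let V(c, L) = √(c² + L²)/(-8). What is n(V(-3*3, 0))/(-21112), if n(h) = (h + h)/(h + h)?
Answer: -1/21112 ≈ -4.7366e-5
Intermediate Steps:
V(c, L) = -√(L² + c²)/8 (V(c, L) = √(L² + c²)*(-⅛) = -√(L² + c²)/8)
n(h) = 1 (n(h) = (2*h)/((2*h)) = (2*h)*(1/(2*h)) = 1)
n(V(-3*3, 0))/(-21112) = 1/(-21112) = 1*(-1/21112) = -1/21112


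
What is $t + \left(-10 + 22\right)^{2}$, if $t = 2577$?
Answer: $2721$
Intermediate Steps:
$t + \left(-10 + 22\right)^{2} = 2577 + \left(-10 + 22\right)^{2} = 2577 + 12^{2} = 2577 + 144 = 2721$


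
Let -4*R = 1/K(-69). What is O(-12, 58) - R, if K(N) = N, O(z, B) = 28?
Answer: 7727/276 ≈ 27.996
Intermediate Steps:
R = 1/276 (R = -¼/(-69) = -¼*(-1/69) = 1/276 ≈ 0.0036232)
O(-12, 58) - R = 28 - 1*1/276 = 28 - 1/276 = 7727/276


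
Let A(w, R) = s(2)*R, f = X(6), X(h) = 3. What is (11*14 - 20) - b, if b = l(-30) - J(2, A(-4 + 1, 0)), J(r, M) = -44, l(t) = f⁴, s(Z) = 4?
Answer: 9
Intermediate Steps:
f = 3
A(w, R) = 4*R
l(t) = 81 (l(t) = 3⁴ = 81)
b = 125 (b = 81 - 1*(-44) = 81 + 44 = 125)
(11*14 - 20) - b = (11*14 - 20) - 1*125 = (154 - 20) - 125 = 134 - 125 = 9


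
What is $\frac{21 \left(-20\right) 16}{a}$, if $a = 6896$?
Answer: $- \frac{420}{431} \approx -0.97448$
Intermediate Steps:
$\frac{21 \left(-20\right) 16}{a} = \frac{21 \left(-20\right) 16}{6896} = \left(-420\right) 16 \cdot \frac{1}{6896} = \left(-6720\right) \frac{1}{6896} = - \frac{420}{431}$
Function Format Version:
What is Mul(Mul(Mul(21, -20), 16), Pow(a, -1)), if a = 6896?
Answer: Rational(-420, 431) ≈ -0.97448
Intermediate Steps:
Mul(Mul(Mul(21, -20), 16), Pow(a, -1)) = Mul(Mul(Mul(21, -20), 16), Pow(6896, -1)) = Mul(Mul(-420, 16), Rational(1, 6896)) = Mul(-6720, Rational(1, 6896)) = Rational(-420, 431)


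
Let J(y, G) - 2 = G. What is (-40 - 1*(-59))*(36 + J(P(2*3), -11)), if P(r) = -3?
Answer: 513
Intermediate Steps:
J(y, G) = 2 + G
(-40 - 1*(-59))*(36 + J(P(2*3), -11)) = (-40 - 1*(-59))*(36 + (2 - 11)) = (-40 + 59)*(36 - 9) = 19*27 = 513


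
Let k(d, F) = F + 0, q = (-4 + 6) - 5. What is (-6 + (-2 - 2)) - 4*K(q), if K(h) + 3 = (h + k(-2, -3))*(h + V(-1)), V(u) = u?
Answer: -94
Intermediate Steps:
q = -3 (q = 2 - 5 = -3)
k(d, F) = F
K(h) = -3 + (-1 + h)*(-3 + h) (K(h) = -3 + (h - 3)*(h - 1) = -3 + (-3 + h)*(-1 + h) = -3 + (-1 + h)*(-3 + h))
(-6 + (-2 - 2)) - 4*K(q) = (-6 + (-2 - 2)) - (-12)*(-4 - 3) = (-6 - 4) - (-12)*(-7) = -10 - 4*21 = -10 - 84 = -94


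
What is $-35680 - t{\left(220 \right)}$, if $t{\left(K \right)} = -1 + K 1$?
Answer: $-35899$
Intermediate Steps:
$t{\left(K \right)} = -1 + K$
$-35680 - t{\left(220 \right)} = -35680 - \left(-1 + 220\right) = -35680 - 219 = -35899$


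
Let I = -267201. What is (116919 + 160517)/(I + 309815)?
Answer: 138718/21307 ≈ 6.5104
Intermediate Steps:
(116919 + 160517)/(I + 309815) = (116919 + 160517)/(-267201 + 309815) = 277436/42614 = 277436*(1/42614) = 138718/21307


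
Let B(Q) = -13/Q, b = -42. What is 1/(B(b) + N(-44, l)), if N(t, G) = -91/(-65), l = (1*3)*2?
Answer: 210/359 ≈ 0.58496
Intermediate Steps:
l = 6 (l = 3*2 = 6)
N(t, G) = 7/5 (N(t, G) = -91*(-1/65) = 7/5)
1/(B(b) + N(-44, l)) = 1/(-13/(-42) + 7/5) = 1/(-13*(-1/42) + 7/5) = 1/(13/42 + 7/5) = 1/(359/210) = 210/359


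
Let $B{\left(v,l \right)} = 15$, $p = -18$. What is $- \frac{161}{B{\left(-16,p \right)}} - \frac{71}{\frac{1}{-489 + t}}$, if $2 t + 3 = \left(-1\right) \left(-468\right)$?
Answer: $\frac{546023}{30} \approx 18201.0$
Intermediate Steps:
$t = \frac{465}{2}$ ($t = - \frac{3}{2} + \frac{\left(-1\right) \left(-468\right)}{2} = - \frac{3}{2} + \frac{1}{2} \cdot 468 = - \frac{3}{2} + 234 = \frac{465}{2} \approx 232.5$)
$- \frac{161}{B{\left(-16,p \right)}} - \frac{71}{\frac{1}{-489 + t}} = - \frac{161}{15} - \frac{71}{\frac{1}{-489 + \frac{465}{2}}} = \left(-161\right) \frac{1}{15} - \frac{71}{\frac{1}{- \frac{513}{2}}} = - \frac{161}{15} - \frac{71}{- \frac{2}{513}} = - \frac{161}{15} - - \frac{36423}{2} = - \frac{161}{15} + \frac{36423}{2} = \frac{546023}{30}$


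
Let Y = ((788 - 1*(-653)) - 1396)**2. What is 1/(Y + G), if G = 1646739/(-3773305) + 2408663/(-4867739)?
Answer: 18367463907395/37177009896680539 ≈ 0.00049405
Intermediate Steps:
G = -17104515794336/18367463907395 (G = 1646739*(-1/3773305) + 2408663*(-1/4867739) = -1646739/3773305 - 2408663/4867739 = -17104515794336/18367463907395 ≈ -0.93124)
Y = 2025 (Y = ((788 + 653) - 1396)**2 = (1441 - 1396)**2 = 45**2 = 2025)
1/(Y + G) = 1/(2025 - 17104515794336/18367463907395) = 1/(37177009896680539/18367463907395) = 18367463907395/37177009896680539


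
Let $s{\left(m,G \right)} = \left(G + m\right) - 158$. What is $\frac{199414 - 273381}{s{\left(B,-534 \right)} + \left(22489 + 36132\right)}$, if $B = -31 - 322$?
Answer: $- \frac{73967}{57576} \approx -1.2847$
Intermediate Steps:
$B = -353$ ($B = -31 - 322 = -353$)
$s{\left(m,G \right)} = -158 + G + m$
$\frac{199414 - 273381}{s{\left(B,-534 \right)} + \left(22489 + 36132\right)} = \frac{199414 - 273381}{\left(-158 - 534 - 353\right) + \left(22489 + 36132\right)} = - \frac{73967}{-1045 + 58621} = - \frac{73967}{57576}$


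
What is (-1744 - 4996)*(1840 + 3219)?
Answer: -34097660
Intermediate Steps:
(-1744 - 4996)*(1840 + 3219) = -6740*5059 = -34097660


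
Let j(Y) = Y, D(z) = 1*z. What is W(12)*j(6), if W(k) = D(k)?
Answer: 72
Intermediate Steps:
D(z) = z
W(k) = k
W(12)*j(6) = 12*6 = 72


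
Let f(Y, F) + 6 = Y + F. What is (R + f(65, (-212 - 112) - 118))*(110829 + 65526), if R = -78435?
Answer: -13899948390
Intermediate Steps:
f(Y, F) = -6 + F + Y (f(Y, F) = -6 + (Y + F) = -6 + (F + Y) = -6 + F + Y)
(R + f(65, (-212 - 112) - 118))*(110829 + 65526) = (-78435 + (-6 + ((-212 - 112) - 118) + 65))*(110829 + 65526) = (-78435 + (-6 + (-324 - 118) + 65))*176355 = (-78435 + (-6 - 442 + 65))*176355 = (-78435 - 383)*176355 = -78818*176355 = -13899948390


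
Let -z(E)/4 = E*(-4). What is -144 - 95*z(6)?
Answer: -9264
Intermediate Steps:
z(E) = 16*E (z(E) = -4*E*(-4) = -(-16)*E = 16*E)
-144 - 95*z(6) = -144 - 1520*6 = -144 - 95*96 = -144 - 9120 = -9264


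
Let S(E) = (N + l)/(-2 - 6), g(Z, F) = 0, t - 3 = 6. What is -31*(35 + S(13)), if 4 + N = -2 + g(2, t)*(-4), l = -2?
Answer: -1116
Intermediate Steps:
t = 9 (t = 3 + 6 = 9)
N = -6 (N = -4 + (-2 + 0*(-4)) = -4 + (-2 + 0) = -4 - 2 = -6)
S(E) = 1 (S(E) = (-6 - 2)/(-2 - 6) = -8/(-8) = -8*(-⅛) = 1)
-31*(35 + S(13)) = -31*(35 + 1) = -31*36 = -1116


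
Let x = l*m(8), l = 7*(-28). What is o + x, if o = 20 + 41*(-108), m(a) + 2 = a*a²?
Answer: -104368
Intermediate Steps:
l = -196
m(a) = -2 + a³ (m(a) = -2 + a*a² = -2 + a³)
x = -99960 (x = -196*(-2 + 8³) = -196*(-2 + 512) = -196*510 = -99960)
o = -4408 (o = 20 - 4428 = -4408)
o + x = -4408 - 99960 = -104368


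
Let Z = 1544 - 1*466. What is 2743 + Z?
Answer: 3821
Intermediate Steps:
Z = 1078 (Z = 1544 - 466 = 1078)
2743 + Z = 2743 + 1078 = 3821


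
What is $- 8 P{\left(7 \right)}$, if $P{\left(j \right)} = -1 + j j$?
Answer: $-384$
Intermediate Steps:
$P{\left(j \right)} = -1 + j^{2}$
$- 8 P{\left(7 \right)} = - 8 \left(-1 + 7^{2}\right) = - 8 \left(-1 + 49\right) = \left(-8\right) 48 = -384$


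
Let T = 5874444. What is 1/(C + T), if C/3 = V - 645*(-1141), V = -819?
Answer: 1/8079822 ≈ 1.2377e-7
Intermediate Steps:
C = 2205378 (C = 3*(-819 - 645*(-1141)) = 3*(-819 + 735945) = 3*735126 = 2205378)
1/(C + T) = 1/(2205378 + 5874444) = 1/8079822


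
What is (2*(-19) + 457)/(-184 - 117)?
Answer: -419/301 ≈ -1.3920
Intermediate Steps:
(2*(-19) + 457)/(-184 - 117) = (-38 + 457)/(-301) = 419*(-1/301) = -419/301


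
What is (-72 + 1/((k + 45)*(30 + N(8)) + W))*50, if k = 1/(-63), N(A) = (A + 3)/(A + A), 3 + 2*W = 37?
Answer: -507101760/140863 ≈ -3600.0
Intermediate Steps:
W = 17 (W = -3/2 + (½)*37 = -3/2 + 37/2 = 17)
N(A) = (3 + A)/(2*A) (N(A) = (3 + A)/((2*A)) = (3 + A)*(1/(2*A)) = (3 + A)/(2*A))
k = -1/63 ≈ -0.015873
(-72 + 1/((k + 45)*(30 + N(8)) + W))*50 = (-72 + 1/((-1/63 + 45)*(30 + (½)*(3 + 8)/8) + 17))*50 = (-72 + 1/(2834*(30 + (½)*(⅛)*11)/63 + 17))*50 = (-72 + 1/(2834*(30 + 11/16)/63 + 17))*50 = (-72 + 1/((2834/63)*(491/16) + 17))*50 = (-72 + 1/(695747/504 + 17))*50 = (-72 + 1/(704315/504))*50 = (-72 + 504/704315)*50 = -50710176/704315*50 = -507101760/140863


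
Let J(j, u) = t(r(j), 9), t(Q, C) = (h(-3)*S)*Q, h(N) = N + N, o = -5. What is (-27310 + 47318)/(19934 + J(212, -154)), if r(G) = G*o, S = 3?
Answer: 10004/19507 ≈ 0.51284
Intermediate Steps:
h(N) = 2*N
r(G) = -5*G (r(G) = G*(-5) = -5*G)
t(Q, C) = -18*Q (t(Q, C) = ((2*(-3))*3)*Q = (-6*3)*Q = -18*Q)
J(j, u) = 90*j (J(j, u) = -(-90)*j = 90*j)
(-27310 + 47318)/(19934 + J(212, -154)) = (-27310 + 47318)/(19934 + 90*212) = 20008/(19934 + 19080) = 20008/39014 = 20008*(1/39014) = 10004/19507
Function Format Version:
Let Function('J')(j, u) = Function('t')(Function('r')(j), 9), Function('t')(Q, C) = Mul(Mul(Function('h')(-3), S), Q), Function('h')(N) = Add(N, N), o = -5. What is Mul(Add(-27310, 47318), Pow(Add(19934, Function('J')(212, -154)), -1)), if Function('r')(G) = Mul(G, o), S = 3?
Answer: Rational(10004, 19507) ≈ 0.51284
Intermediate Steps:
Function('h')(N) = Mul(2, N)
Function('r')(G) = Mul(-5, G) (Function('r')(G) = Mul(G, -5) = Mul(-5, G))
Function('t')(Q, C) = Mul(-18, Q) (Function('t')(Q, C) = Mul(Mul(Mul(2, -3), 3), Q) = Mul(Mul(-6, 3), Q) = Mul(-18, Q))
Function('J')(j, u) = Mul(90, j) (Function('J')(j, u) = Mul(-18, Mul(-5, j)) = Mul(90, j))
Mul(Add(-27310, 47318), Pow(Add(19934, Function('J')(212, -154)), -1)) = Mul(Add(-27310, 47318), Pow(Add(19934, Mul(90, 212)), -1)) = Mul(20008, Pow(Add(19934, 19080), -1)) = Mul(20008, Pow(39014, -1)) = Mul(20008, Rational(1, 39014)) = Rational(10004, 19507)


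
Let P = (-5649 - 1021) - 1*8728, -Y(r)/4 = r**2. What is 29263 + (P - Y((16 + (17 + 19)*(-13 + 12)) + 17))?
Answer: 13901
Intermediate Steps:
Y(r) = -4*r**2
P = -15398 (P = -6670 - 8728 = -15398)
29263 + (P - Y((16 + (17 + 19)*(-13 + 12)) + 17)) = 29263 + (-15398 - (-4)*((16 + (17 + 19)*(-13 + 12)) + 17)**2) = 29263 + (-15398 - (-4)*((16 + 36*(-1)) + 17)**2) = 29263 + (-15398 - (-4)*((16 - 36) + 17)**2) = 29263 + (-15398 - (-4)*(-20 + 17)**2) = 29263 + (-15398 - (-4)*(-3)**2) = 29263 + (-15398 - (-4)*9) = 29263 + (-15398 - 1*(-36)) = 29263 + (-15398 + 36) = 29263 - 15362 = 13901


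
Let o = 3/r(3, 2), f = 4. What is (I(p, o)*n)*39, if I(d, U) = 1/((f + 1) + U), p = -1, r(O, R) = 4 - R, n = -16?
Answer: -96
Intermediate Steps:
o = 3/2 (o = 3/(4 - 1*2) = 3/(4 - 2) = 3/2 ≈ 1.5000)
I(d, U) = 1/(5 + U) (I(d, U) = 1/((4 + 1) + U) = 1/(5 + U))
(I(p, o)*n)*39 = (-16/(5 + 3/2))*39 = (-16/(13/2))*39 = ((2/13)*(-16))*39 = -32/13*39 = -96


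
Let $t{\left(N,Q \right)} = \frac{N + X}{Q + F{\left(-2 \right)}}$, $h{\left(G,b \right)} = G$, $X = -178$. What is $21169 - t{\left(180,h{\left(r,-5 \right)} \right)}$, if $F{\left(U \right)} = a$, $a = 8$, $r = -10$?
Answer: $21170$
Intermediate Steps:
$F{\left(U \right)} = 8$
$t{\left(N,Q \right)} = \frac{-178 + N}{8 + Q}$ ($t{\left(N,Q \right)} = \frac{N - 178}{Q + 8} = \frac{-178 + N}{8 + Q}$)
$21169 - t{\left(180,h{\left(r,-5 \right)} \right)} = 21169 - \frac{-178 + 180}{8 - 10} = 21169 - \frac{1}{-2} \cdot 2 = 21169 - \left(- \frac{1}{2}\right) 2 = 21169 - -1 = 21169 + 1 = 21170$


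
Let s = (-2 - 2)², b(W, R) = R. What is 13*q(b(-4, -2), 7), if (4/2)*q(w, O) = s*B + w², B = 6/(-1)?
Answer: -598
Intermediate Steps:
s = 16 (s = (-4)² = 16)
B = -6 (B = 6*(-1) = -6)
q(w, O) = -48 + w²/2 (q(w, O) = (16*(-6) + w²)/2 = (-96 + w²)/2 = -48 + w²/2)
13*q(b(-4, -2), 7) = 13*(-48 + (½)*(-2)²) = 13*(-48 + (½)*4) = 13*(-48 + 2) = 13*(-46) = -598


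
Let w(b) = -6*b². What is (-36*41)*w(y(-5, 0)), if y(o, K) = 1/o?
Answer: 8856/25 ≈ 354.24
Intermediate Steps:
(-36*41)*w(y(-5, 0)) = (-36*41)*(-6*(1/(-5))²) = -(-8856)*(-⅕)² = -(-8856)/25 = -1476*(-6/25) = 8856/25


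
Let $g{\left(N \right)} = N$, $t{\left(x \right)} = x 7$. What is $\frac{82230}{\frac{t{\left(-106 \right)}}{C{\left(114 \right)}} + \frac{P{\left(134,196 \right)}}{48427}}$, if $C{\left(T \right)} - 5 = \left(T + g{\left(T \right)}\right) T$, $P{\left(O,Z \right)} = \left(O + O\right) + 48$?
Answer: $- \frac{655215259515}{175429} \approx -3.7349 \cdot 10^{6}$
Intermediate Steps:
$t{\left(x \right)} = 7 x$
$P{\left(O,Z \right)} = 48 + 2 O$ ($P{\left(O,Z \right)} = 2 O + 48 = 48 + 2 O$)
$C{\left(T \right)} = 5 + 2 T^{2}$ ($C{\left(T \right)} = 5 + \left(T + T\right) T = 5 + 2 T T = 5 + 2 T^{2}$)
$\frac{82230}{\frac{t{\left(-106 \right)}}{C{\left(114 \right)}} + \frac{P{\left(134,196 \right)}}{48427}} = \frac{82230}{\frac{7 \left(-106\right)}{5 + 2 \cdot 114^{2}} + \frac{48 + 2 \cdot 134}{48427}} = \frac{82230}{- \frac{742}{5 + 2 \cdot 12996} + \left(48 + 268\right) \frac{1}{48427}} = \frac{82230}{- \frac{742}{5 + 25992} + 316 \cdot \frac{1}{48427}} = \frac{82230}{- \frac{742}{25997} + \frac{4}{613}} = \frac{82230}{- \frac{350858}{15936161}} = 82230 \left(- \frac{15936161}{350858}\right) = - \frac{655215259515}{175429}$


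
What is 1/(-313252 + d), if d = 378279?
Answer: 1/65027 ≈ 1.5378e-5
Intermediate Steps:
1/(-313252 + d) = 1/(-313252 + 378279) = 1/65027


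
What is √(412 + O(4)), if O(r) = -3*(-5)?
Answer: √427 ≈ 20.664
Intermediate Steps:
O(r) = 15
√(412 + O(4)) = √(412 + 15) = √427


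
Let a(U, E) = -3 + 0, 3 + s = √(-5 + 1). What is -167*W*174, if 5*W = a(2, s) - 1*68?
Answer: 2063118/5 ≈ 4.1262e+5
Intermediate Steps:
s = -3 + 2*I (s = -3 + √(-5 + 1) = -3 + √(-4) = -3 + 2*I ≈ -3.0 + 2.0*I)
a(U, E) = -3
W = -71/5 (W = (-3 - 1*68)/5 = (-3 - 68)/5 = (⅕)*(-71) = -71/5 ≈ -14.200)
-167*W*174 = -167*(-71/5)*174 = (11857/5)*174 = 2063118/5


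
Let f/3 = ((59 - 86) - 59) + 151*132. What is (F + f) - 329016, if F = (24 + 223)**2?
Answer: -208469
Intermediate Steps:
F = 61009 (F = 247**2 = 61009)
f = 59538 (f = 3*(((59 - 86) - 59) + 151*132) = 3*((-27 - 59) + 19932) = 3*(-86 + 19932) = 3*19846 = 59538)
(F + f) - 329016 = (61009 + 59538) - 329016 = 120547 - 329016 = -208469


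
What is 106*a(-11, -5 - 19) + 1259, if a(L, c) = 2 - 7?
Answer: 729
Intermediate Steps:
a(L, c) = -5
106*a(-11, -5 - 19) + 1259 = 106*(-5) + 1259 = -530 + 1259 = 729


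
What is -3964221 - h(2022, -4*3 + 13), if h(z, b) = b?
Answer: -3964222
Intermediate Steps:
-3964221 - h(2022, -4*3 + 13) = -3964221 - (-4*3 + 13) = -3964221 - (-12 + 13) = -3964221 - 1*1 = -3964221 - 1 = -3964222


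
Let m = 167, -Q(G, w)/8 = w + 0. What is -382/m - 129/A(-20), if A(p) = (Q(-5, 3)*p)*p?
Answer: -1215219/534400 ≈ -2.2740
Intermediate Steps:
Q(G, w) = -8*w (Q(G, w) = -8*(w + 0) = -8*w)
A(p) = -24*p² (A(p) = ((-8*3)*p)*p = (-24*p)*p = -24*p²)
-382/m - 129/A(-20) = -382/167 - 129/((-24*(-20)²)) = -382*1/167 - 129/((-24*400)) = -382/167 - 129/(-9600) = -382/167 - 129*(-1/9600) = -382/167 + 43/3200 = -1215219/534400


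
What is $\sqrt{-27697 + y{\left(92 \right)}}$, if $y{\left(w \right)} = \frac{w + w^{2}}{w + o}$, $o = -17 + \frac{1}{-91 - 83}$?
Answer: $\frac{i \sqrt{4696718858041}}{13049} \approx 166.08 i$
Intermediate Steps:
$o = - \frac{2959}{174}$ ($o = -17 + \frac{1}{-174} = -17 - \frac{1}{174} = - \frac{2959}{174} \approx -17.006$)
$y{\left(w \right)} = \frac{w + w^{2}}{- \frac{2959}{174} + w}$ ($y{\left(w \right)} = \frac{w + w^{2}}{w - \frac{2959}{174}} = \frac{w + w^{2}}{- \frac{2959}{174} + w}$)
$\sqrt{-27697 + y{\left(92 \right)}} = \sqrt{-27697 + 174 \cdot 92 \frac{1}{-2959 + 174 \cdot 92} \left(1 + 92\right)} = \sqrt{-27697 + 174 \cdot 92 \frac{1}{-2959 + 16008} \cdot 93} = \sqrt{-27697 + 174 \cdot 92 \cdot \frac{1}{13049} \cdot 93} = \sqrt{-27697 + \frac{1488744}{13049}} = \sqrt{- \frac{359929409}{13049}} = \frac{i \sqrt{4696718858041}}{13049}$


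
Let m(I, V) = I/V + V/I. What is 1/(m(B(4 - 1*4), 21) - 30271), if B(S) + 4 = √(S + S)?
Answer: -84/2543221 ≈ -3.3029e-5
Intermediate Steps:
B(S) = -4 + √2*√S (B(S) = -4 + √(S + S) = -4 + √(2*S) = -4 + √2*√S)
1/(m(B(4 - 1*4), 21) - 30271) = 1/(((-4 + √2*√(4 - 1*4))/21 + 21/(-4 + √2*√(4 - 1*4))) - 30271) = 1/(((-4 + √2*√(4 - 4))*(1/21) + 21/(-4 + √2*√(4 - 4))) - 30271) = 1/(((-4 + √2*√0)*(1/21) + 21/(-4 + √2*√0)) - 30271) = 1/(((-4 + √2*0)*(1/21) + 21/(-4 + √2*0)) - 30271) = 1/(((-4 + 0)*(1/21) + 21/(-4 + 0)) - 30271) = 1/((-4*1/21 + 21/(-4)) - 30271) = 1/((-4/21 + 21*(-¼)) - 30271) = 1/((-4/21 - 21/4) - 30271) = 1/(-457/84 - 30271) = 1/(-2543221/84) = -84/2543221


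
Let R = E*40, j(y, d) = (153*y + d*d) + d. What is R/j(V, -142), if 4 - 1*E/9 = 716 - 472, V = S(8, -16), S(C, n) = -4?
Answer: -2880/647 ≈ -4.4513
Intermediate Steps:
V = -4
E = -2160 (E = 36 - 9*(716 - 472) = 36 - 9*244 = 36 - 2196 = -2160)
j(y, d) = d + d**2 + 153*y (j(y, d) = (153*y + d**2) + d = (d**2 + 153*y) + d = d + d**2 + 153*y)
R = -86400 (R = -2160*40 = -86400)
R/j(V, -142) = -86400/(-142 + (-142)**2 + 153*(-4)) = -86400/(-142 + 20164 - 612) = -86400/19410 = -86400*1/19410 = -2880/647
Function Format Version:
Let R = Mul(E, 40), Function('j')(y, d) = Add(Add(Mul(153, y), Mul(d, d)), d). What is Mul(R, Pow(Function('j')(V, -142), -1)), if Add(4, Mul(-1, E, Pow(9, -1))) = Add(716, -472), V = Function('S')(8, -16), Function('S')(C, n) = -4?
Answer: Rational(-2880, 647) ≈ -4.4513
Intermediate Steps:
V = -4
E = -2160 (E = Add(36, Mul(-9, Add(716, -472))) = Add(36, Mul(-9, 244)) = Add(36, -2196) = -2160)
Function('j')(y, d) = Add(d, Pow(d, 2), Mul(153, y)) (Function('j')(y, d) = Add(Add(Mul(153, y), Pow(d, 2)), d) = Add(Add(Pow(d, 2), Mul(153, y)), d) = Add(d, Pow(d, 2), Mul(153, y)))
R = -86400 (R = Mul(-2160, 40) = -86400)
Mul(R, Pow(Function('j')(V, -142), -1)) = Mul(-86400, Pow(Add(-142, Pow(-142, 2), Mul(153, -4)), -1)) = Mul(-86400, Pow(Add(-142, 20164, -612), -1)) = Mul(-86400, Pow(19410, -1)) = Mul(-86400, Rational(1, 19410)) = Rational(-2880, 647)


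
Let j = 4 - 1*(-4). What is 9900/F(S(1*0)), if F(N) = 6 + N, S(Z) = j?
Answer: 4950/7 ≈ 707.14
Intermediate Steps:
j = 8 (j = 4 + 4 = 8)
S(Z) = 8
9900/F(S(1*0)) = 9900/(6 + 8) = 9900/14 = 9900*(1/14) = 4950/7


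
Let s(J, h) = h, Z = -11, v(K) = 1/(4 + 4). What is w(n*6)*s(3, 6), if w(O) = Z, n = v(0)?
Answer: -66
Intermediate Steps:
v(K) = 1/8
n = 1/8 ≈ 0.12500
w(O) = -11
w(n*6)*s(3, 6) = -11*6 = -66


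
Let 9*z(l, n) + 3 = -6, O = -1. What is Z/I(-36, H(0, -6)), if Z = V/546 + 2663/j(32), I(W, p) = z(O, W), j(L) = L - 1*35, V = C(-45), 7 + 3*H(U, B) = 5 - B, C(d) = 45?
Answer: 484621/546 ≈ 887.58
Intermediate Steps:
H(U, B) = -2/3 - B/3 (H(U, B) = -7/3 + (5 - B)/3 = -7/3 + (5/3 - B/3) = -2/3 - B/3)
V = 45
z(l, n) = -1 (z(l, n) = -1/3 + (1/9)*(-6) = -1/3 - 2/3 = -1)
j(L) = -35 + L (j(L) = L - 35 = -35 + L)
I(W, p) = -1
Z = -484621/546 (Z = 45/546 + 2663/(-35 + 32) = 45*(1/546) + 2663/(-3) = 15/182 + 2663*(-1/3) = 15/182 - 2663/3 = -484621/546 ≈ -887.58)
Z/I(-36, H(0, -6)) = -484621/546/(-1) = -484621/546*(-1) = 484621/546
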